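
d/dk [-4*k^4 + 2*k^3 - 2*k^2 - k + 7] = -16*k^3 + 6*k^2 - 4*k - 1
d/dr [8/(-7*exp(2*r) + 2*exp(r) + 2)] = (112*exp(r) - 16)*exp(r)/(-7*exp(2*r) + 2*exp(r) + 2)^2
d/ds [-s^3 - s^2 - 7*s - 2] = -3*s^2 - 2*s - 7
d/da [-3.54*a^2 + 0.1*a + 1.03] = 0.1 - 7.08*a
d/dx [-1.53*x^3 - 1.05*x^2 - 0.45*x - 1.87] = -4.59*x^2 - 2.1*x - 0.45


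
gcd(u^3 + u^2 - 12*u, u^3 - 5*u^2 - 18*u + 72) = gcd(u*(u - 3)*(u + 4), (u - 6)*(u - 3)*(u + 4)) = u^2 + u - 12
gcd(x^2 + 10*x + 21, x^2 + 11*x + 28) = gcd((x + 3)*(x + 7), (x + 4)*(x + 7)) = x + 7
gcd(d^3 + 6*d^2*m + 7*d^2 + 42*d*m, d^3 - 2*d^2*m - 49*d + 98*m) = d + 7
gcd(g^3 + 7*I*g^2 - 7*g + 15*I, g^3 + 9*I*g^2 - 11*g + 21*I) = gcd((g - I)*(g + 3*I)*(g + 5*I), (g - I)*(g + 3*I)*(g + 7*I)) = g^2 + 2*I*g + 3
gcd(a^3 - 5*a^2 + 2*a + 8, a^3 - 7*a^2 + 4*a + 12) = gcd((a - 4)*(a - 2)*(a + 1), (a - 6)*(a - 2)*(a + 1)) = a^2 - a - 2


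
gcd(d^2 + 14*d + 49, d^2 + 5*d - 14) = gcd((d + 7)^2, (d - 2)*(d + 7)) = d + 7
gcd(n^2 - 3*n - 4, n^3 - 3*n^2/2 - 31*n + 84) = n - 4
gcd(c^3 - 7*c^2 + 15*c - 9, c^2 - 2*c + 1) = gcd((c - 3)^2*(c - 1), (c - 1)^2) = c - 1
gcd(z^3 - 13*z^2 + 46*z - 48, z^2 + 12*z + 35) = 1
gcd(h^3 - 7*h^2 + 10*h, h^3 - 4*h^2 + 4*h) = h^2 - 2*h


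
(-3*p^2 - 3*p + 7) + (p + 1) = -3*p^2 - 2*p + 8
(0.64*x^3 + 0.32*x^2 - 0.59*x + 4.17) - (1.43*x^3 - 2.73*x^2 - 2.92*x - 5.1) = -0.79*x^3 + 3.05*x^2 + 2.33*x + 9.27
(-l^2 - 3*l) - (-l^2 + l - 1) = 1 - 4*l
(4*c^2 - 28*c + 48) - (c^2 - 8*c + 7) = 3*c^2 - 20*c + 41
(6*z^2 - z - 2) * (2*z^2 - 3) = 12*z^4 - 2*z^3 - 22*z^2 + 3*z + 6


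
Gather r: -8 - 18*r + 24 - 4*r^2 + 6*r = -4*r^2 - 12*r + 16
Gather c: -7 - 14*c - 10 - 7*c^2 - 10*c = -7*c^2 - 24*c - 17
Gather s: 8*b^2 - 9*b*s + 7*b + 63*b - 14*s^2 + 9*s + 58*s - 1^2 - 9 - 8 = 8*b^2 + 70*b - 14*s^2 + s*(67 - 9*b) - 18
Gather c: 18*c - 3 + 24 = 18*c + 21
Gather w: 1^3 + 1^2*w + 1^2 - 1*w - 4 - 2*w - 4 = -2*w - 6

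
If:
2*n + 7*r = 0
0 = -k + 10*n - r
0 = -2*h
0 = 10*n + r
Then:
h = 0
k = 0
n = 0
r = 0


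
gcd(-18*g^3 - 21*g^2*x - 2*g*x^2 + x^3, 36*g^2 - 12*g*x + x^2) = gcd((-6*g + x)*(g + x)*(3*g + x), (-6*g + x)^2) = -6*g + x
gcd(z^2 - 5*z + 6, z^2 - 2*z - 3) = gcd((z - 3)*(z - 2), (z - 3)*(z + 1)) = z - 3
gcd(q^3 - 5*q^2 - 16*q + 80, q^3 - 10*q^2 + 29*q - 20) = q^2 - 9*q + 20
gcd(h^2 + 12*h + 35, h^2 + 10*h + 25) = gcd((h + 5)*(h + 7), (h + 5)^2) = h + 5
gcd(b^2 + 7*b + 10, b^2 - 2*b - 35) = b + 5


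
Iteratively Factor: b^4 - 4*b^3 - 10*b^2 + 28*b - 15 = (b - 1)*(b^3 - 3*b^2 - 13*b + 15) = (b - 5)*(b - 1)*(b^2 + 2*b - 3) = (b - 5)*(b - 1)*(b + 3)*(b - 1)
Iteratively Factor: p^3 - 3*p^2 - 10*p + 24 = (p - 2)*(p^2 - p - 12) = (p - 4)*(p - 2)*(p + 3)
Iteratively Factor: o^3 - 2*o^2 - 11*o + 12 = (o + 3)*(o^2 - 5*o + 4) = (o - 1)*(o + 3)*(o - 4)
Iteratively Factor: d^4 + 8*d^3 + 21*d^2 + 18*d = (d + 2)*(d^3 + 6*d^2 + 9*d) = (d + 2)*(d + 3)*(d^2 + 3*d) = (d + 2)*(d + 3)^2*(d)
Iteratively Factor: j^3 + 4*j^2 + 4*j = (j + 2)*(j^2 + 2*j) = (j + 2)^2*(j)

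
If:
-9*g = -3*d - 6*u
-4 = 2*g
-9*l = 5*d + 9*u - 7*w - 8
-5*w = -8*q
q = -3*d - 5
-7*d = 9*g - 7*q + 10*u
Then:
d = 13/23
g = -2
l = -9263/2070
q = -154/23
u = -151/46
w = -1232/115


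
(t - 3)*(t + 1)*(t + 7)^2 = t^4 + 12*t^3 + 18*t^2 - 140*t - 147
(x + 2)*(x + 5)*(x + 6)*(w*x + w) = w*x^4 + 14*w*x^3 + 65*w*x^2 + 112*w*x + 60*w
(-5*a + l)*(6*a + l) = -30*a^2 + a*l + l^2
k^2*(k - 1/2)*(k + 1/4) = k^4 - k^3/4 - k^2/8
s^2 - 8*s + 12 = (s - 6)*(s - 2)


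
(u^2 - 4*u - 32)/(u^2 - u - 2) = (-u^2 + 4*u + 32)/(-u^2 + u + 2)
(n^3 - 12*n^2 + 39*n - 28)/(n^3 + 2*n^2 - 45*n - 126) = (n^2 - 5*n + 4)/(n^2 + 9*n + 18)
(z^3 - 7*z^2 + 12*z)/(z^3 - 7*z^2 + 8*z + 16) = z*(z - 3)/(z^2 - 3*z - 4)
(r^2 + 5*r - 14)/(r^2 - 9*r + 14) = (r + 7)/(r - 7)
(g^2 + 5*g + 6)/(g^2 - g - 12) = (g + 2)/(g - 4)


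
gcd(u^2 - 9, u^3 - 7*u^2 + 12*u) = u - 3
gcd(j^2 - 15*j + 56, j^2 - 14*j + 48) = j - 8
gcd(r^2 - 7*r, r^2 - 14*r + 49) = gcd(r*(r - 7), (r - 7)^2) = r - 7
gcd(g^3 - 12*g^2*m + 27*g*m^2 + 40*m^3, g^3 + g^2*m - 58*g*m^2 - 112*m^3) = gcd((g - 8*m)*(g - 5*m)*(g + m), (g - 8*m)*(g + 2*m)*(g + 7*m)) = g - 8*m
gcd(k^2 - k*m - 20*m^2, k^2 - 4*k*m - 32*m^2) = k + 4*m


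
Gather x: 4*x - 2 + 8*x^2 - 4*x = 8*x^2 - 2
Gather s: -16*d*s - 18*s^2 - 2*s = -18*s^2 + s*(-16*d - 2)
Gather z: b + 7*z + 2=b + 7*z + 2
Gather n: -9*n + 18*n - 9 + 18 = 9*n + 9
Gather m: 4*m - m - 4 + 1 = 3*m - 3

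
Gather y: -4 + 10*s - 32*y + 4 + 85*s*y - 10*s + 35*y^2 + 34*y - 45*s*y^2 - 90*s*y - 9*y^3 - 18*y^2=-9*y^3 + y^2*(17 - 45*s) + y*(2 - 5*s)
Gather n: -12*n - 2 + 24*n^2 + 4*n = 24*n^2 - 8*n - 2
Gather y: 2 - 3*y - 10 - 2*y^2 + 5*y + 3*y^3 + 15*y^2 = 3*y^3 + 13*y^2 + 2*y - 8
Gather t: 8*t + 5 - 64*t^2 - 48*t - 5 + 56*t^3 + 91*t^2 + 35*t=56*t^3 + 27*t^2 - 5*t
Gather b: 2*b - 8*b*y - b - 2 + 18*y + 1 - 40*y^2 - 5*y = b*(1 - 8*y) - 40*y^2 + 13*y - 1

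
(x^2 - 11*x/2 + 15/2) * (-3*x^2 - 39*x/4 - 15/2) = -3*x^4 + 27*x^3/4 + 189*x^2/8 - 255*x/8 - 225/4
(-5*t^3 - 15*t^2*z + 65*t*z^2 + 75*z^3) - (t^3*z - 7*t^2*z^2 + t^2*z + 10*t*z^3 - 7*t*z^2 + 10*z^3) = -t^3*z - 5*t^3 + 7*t^2*z^2 - 16*t^2*z - 10*t*z^3 + 72*t*z^2 + 65*z^3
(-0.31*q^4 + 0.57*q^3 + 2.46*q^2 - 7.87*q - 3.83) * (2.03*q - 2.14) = -0.6293*q^5 + 1.8205*q^4 + 3.774*q^3 - 21.2405*q^2 + 9.0669*q + 8.1962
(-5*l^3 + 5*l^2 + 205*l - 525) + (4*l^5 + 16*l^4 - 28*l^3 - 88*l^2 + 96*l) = 4*l^5 + 16*l^4 - 33*l^3 - 83*l^2 + 301*l - 525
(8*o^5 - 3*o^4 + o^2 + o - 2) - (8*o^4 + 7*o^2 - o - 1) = 8*o^5 - 11*o^4 - 6*o^2 + 2*o - 1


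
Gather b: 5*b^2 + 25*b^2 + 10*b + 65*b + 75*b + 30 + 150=30*b^2 + 150*b + 180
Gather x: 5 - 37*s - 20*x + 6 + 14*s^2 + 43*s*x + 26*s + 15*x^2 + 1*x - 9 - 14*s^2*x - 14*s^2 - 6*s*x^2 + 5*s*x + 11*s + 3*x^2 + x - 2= x^2*(18 - 6*s) + x*(-14*s^2 + 48*s - 18)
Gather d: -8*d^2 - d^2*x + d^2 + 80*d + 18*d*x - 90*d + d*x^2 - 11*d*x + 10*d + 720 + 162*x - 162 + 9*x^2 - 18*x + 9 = d^2*(-x - 7) + d*(x^2 + 7*x) + 9*x^2 + 144*x + 567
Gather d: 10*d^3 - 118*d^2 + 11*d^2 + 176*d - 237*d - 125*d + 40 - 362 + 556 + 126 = 10*d^3 - 107*d^2 - 186*d + 360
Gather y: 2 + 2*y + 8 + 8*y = 10*y + 10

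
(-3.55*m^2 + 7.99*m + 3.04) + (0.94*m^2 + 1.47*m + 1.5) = -2.61*m^2 + 9.46*m + 4.54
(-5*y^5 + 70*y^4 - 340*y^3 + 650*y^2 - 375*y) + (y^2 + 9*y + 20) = -5*y^5 + 70*y^4 - 340*y^3 + 651*y^2 - 366*y + 20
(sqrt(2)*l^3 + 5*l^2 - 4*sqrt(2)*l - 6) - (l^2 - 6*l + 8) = sqrt(2)*l^3 + 4*l^2 - 4*sqrt(2)*l + 6*l - 14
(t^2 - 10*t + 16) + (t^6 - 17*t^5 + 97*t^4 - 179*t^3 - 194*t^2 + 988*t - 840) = t^6 - 17*t^5 + 97*t^4 - 179*t^3 - 193*t^2 + 978*t - 824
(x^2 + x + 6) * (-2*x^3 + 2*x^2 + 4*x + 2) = -2*x^5 - 6*x^3 + 18*x^2 + 26*x + 12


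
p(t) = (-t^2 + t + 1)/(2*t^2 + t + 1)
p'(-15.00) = 0.00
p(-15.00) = -0.55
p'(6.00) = -0.02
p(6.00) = -0.37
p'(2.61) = -0.12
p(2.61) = -0.19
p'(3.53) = -0.07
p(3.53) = -0.27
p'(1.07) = -0.52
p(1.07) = 0.21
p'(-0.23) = 1.59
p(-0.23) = 0.82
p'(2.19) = -0.17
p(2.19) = -0.13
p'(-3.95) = -0.03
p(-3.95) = -0.66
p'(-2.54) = -0.03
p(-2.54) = -0.70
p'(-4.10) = -0.03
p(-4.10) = -0.65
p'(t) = (1 - 2*t)/(2*t^2 + t + 1) + (-4*t - 1)*(-t^2 + t + 1)/(2*t^2 + t + 1)^2 = 3*t*(-t - 2)/(4*t^4 + 4*t^3 + 5*t^2 + 2*t + 1)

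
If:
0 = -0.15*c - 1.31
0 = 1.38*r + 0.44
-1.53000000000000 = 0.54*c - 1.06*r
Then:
No Solution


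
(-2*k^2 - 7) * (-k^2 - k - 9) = 2*k^4 + 2*k^3 + 25*k^2 + 7*k + 63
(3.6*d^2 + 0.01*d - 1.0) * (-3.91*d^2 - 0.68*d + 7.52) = -14.076*d^4 - 2.4871*d^3 + 30.9752*d^2 + 0.7552*d - 7.52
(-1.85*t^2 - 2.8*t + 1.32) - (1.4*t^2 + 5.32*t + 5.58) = -3.25*t^2 - 8.12*t - 4.26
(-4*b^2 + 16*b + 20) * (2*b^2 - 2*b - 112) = -8*b^4 + 40*b^3 + 456*b^2 - 1832*b - 2240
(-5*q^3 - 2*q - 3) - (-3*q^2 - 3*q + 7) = -5*q^3 + 3*q^2 + q - 10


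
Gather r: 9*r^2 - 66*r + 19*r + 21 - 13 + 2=9*r^2 - 47*r + 10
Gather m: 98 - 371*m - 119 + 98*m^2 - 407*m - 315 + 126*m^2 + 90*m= 224*m^2 - 688*m - 336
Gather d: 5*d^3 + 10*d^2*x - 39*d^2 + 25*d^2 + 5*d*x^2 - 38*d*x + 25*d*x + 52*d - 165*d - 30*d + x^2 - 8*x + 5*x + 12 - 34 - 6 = 5*d^3 + d^2*(10*x - 14) + d*(5*x^2 - 13*x - 143) + x^2 - 3*x - 28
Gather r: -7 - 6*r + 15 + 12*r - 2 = 6*r + 6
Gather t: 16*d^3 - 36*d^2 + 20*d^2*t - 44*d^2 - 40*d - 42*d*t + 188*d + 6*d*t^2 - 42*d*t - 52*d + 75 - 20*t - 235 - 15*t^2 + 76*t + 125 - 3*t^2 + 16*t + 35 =16*d^3 - 80*d^2 + 96*d + t^2*(6*d - 18) + t*(20*d^2 - 84*d + 72)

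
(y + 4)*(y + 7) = y^2 + 11*y + 28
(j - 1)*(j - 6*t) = j^2 - 6*j*t - j + 6*t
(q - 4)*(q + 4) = q^2 - 16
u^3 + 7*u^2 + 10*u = u*(u + 2)*(u + 5)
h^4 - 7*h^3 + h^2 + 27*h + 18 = (h - 6)*(h - 3)*(h + 1)^2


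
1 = 1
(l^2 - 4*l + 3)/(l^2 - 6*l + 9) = (l - 1)/(l - 3)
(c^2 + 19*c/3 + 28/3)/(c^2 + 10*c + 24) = (c + 7/3)/(c + 6)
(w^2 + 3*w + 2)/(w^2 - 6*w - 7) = (w + 2)/(w - 7)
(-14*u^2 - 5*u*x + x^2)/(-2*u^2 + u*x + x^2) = (-7*u + x)/(-u + x)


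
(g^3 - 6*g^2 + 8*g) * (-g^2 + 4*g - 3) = -g^5 + 10*g^4 - 35*g^3 + 50*g^2 - 24*g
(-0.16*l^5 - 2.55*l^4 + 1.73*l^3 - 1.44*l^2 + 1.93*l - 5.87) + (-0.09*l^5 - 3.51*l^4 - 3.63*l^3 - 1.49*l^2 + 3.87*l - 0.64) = -0.25*l^5 - 6.06*l^4 - 1.9*l^3 - 2.93*l^2 + 5.8*l - 6.51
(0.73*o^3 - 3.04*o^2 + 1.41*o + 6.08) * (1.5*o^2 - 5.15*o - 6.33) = 1.095*o^5 - 8.3195*o^4 + 13.1501*o^3 + 21.1017*o^2 - 40.2373*o - 38.4864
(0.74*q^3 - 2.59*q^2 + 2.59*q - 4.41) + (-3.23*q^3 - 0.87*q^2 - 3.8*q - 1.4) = -2.49*q^3 - 3.46*q^2 - 1.21*q - 5.81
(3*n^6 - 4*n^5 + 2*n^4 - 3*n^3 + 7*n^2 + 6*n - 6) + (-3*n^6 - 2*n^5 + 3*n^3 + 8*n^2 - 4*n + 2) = -6*n^5 + 2*n^4 + 15*n^2 + 2*n - 4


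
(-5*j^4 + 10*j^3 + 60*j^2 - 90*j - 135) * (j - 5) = -5*j^5 + 35*j^4 + 10*j^3 - 390*j^2 + 315*j + 675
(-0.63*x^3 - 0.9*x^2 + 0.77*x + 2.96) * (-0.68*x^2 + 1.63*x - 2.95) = 0.4284*x^5 - 0.4149*x^4 - 0.1321*x^3 + 1.8973*x^2 + 2.5533*x - 8.732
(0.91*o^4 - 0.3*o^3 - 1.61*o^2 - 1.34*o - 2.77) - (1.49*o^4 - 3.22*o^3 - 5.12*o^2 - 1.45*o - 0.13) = -0.58*o^4 + 2.92*o^3 + 3.51*o^2 + 0.11*o - 2.64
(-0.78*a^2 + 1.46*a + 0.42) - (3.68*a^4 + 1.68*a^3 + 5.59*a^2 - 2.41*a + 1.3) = -3.68*a^4 - 1.68*a^3 - 6.37*a^2 + 3.87*a - 0.88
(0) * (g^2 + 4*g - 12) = 0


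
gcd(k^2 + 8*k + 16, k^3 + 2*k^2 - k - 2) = 1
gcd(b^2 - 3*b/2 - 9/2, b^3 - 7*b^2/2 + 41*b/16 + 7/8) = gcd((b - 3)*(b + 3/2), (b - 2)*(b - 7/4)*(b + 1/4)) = 1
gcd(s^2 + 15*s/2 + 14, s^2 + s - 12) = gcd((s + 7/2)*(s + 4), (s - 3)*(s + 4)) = s + 4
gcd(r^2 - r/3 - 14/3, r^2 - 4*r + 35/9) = r - 7/3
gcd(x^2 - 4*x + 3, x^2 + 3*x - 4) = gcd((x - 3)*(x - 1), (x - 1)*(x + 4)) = x - 1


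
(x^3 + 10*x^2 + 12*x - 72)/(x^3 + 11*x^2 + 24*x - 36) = (x - 2)/(x - 1)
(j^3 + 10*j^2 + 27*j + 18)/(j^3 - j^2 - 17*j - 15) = (j + 6)/(j - 5)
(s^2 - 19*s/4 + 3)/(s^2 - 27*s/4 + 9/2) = (s - 4)/(s - 6)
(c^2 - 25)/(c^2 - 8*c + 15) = (c + 5)/(c - 3)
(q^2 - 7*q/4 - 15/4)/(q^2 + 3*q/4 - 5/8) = 2*(q - 3)/(2*q - 1)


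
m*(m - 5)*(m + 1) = m^3 - 4*m^2 - 5*m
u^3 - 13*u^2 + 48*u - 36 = (u - 6)^2*(u - 1)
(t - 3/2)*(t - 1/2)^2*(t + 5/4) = t^4 - 5*t^3/4 - 11*t^2/8 + 29*t/16 - 15/32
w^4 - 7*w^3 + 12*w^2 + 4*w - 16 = (w - 4)*(w - 2)^2*(w + 1)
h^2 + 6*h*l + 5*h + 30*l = (h + 5)*(h + 6*l)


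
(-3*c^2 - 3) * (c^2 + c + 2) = -3*c^4 - 3*c^3 - 9*c^2 - 3*c - 6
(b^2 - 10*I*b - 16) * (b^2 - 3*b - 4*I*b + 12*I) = b^4 - 3*b^3 - 14*I*b^3 - 56*b^2 + 42*I*b^2 + 168*b + 64*I*b - 192*I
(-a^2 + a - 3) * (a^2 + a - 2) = -a^4 - 5*a + 6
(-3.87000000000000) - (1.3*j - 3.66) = -1.3*j - 0.21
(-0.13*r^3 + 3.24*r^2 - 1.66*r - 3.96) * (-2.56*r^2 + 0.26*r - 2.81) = 0.3328*r^5 - 8.3282*r^4 + 5.4573*r^3 + 0.601600000000001*r^2 + 3.635*r + 11.1276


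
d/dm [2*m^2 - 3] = 4*m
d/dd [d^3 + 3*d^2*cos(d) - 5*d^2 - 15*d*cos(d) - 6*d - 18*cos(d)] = -3*d^2*sin(d) + 3*d^2 + 15*d*sin(d) + 6*d*cos(d) - 10*d + 18*sin(d) - 15*cos(d) - 6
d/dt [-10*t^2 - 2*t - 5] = -20*t - 2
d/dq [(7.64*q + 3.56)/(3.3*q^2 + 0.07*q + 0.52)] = (-25.212*q^2 - 23.496*q + 3.7236)/(10.89*q^4 + 0.462*q^3 + 3.4369*q^2 + 0.0728*q + 0.2704)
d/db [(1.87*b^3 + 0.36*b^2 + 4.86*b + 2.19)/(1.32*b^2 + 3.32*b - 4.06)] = (2.4684*b^4 + 12.4168*b^3 - 27.9966*b^2 - 8.7048*b - 27.0024)/(1.7424*b^4 + 8.7648*b^3 + 0.304*b^2 - 26.9584*b + 16.4836)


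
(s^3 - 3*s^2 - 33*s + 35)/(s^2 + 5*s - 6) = (s^2 - 2*s - 35)/(s + 6)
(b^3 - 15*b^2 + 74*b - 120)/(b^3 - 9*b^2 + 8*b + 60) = (b - 4)/(b + 2)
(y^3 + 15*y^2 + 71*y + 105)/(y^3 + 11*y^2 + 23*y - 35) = (y + 3)/(y - 1)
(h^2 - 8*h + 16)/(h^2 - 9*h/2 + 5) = 2*(h^2 - 8*h + 16)/(2*h^2 - 9*h + 10)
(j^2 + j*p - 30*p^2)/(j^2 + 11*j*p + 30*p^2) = (j - 5*p)/(j + 5*p)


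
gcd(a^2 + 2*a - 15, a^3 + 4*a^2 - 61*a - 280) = a + 5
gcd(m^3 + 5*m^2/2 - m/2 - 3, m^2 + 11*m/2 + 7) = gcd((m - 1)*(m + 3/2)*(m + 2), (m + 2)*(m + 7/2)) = m + 2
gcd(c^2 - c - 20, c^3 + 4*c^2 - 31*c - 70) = c - 5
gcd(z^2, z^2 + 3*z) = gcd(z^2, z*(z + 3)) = z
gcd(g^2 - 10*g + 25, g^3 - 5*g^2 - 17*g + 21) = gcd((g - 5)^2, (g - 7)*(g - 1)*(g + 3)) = 1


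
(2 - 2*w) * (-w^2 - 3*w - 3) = 2*w^3 + 4*w^2 - 6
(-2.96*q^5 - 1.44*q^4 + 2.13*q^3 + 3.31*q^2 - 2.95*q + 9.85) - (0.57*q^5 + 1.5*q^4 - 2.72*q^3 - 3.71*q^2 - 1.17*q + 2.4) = -3.53*q^5 - 2.94*q^4 + 4.85*q^3 + 7.02*q^2 - 1.78*q + 7.45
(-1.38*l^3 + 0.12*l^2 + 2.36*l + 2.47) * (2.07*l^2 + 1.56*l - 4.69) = -2.8566*l^5 - 1.9044*l^4 + 11.5446*l^3 + 8.2317*l^2 - 7.2152*l - 11.5843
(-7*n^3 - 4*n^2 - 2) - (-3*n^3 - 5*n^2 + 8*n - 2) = -4*n^3 + n^2 - 8*n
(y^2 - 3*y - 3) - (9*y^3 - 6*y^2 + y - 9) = -9*y^3 + 7*y^2 - 4*y + 6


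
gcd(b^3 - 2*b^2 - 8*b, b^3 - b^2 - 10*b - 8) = b^2 - 2*b - 8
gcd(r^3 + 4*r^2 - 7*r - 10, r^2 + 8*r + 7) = r + 1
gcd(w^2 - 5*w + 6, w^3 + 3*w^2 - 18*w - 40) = 1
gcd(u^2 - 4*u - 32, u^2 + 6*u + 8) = u + 4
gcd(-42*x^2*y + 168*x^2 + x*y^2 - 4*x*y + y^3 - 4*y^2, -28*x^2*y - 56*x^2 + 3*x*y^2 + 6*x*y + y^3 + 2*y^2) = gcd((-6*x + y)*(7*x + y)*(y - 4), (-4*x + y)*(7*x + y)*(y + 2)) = 7*x + y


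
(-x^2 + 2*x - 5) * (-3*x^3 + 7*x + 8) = 3*x^5 - 6*x^4 + 8*x^3 + 6*x^2 - 19*x - 40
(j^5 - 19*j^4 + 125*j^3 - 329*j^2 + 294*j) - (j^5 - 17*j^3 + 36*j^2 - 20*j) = -19*j^4 + 142*j^3 - 365*j^2 + 314*j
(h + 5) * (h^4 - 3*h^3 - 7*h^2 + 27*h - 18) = h^5 + 2*h^4 - 22*h^3 - 8*h^2 + 117*h - 90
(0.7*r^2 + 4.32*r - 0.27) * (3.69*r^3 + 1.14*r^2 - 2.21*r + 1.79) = 2.583*r^5 + 16.7388*r^4 + 2.3815*r^3 - 8.602*r^2 + 8.3295*r - 0.4833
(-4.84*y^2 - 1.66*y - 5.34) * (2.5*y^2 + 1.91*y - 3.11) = -12.1*y^4 - 13.3944*y^3 - 1.4682*y^2 - 5.0368*y + 16.6074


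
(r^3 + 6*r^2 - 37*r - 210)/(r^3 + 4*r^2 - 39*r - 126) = (r + 5)/(r + 3)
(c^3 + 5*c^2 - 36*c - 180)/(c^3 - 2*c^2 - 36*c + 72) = (c + 5)/(c - 2)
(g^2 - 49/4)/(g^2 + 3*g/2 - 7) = (g - 7/2)/(g - 2)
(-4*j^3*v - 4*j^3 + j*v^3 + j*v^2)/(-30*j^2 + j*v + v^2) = j*(-4*j^2*v - 4*j^2 + v^3 + v^2)/(-30*j^2 + j*v + v^2)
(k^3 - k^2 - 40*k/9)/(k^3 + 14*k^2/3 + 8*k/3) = (9*k^2 - 9*k - 40)/(3*(3*k^2 + 14*k + 8))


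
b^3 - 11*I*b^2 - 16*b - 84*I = (b - 7*I)*(b - 6*I)*(b + 2*I)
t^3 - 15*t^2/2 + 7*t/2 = t*(t - 7)*(t - 1/2)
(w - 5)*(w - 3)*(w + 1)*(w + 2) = w^4 - 5*w^3 - 7*w^2 + 29*w + 30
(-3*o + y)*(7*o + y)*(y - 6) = -21*o^2*y + 126*o^2 + 4*o*y^2 - 24*o*y + y^3 - 6*y^2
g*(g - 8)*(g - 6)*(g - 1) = g^4 - 15*g^3 + 62*g^2 - 48*g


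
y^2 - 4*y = y*(y - 4)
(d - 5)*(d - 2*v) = d^2 - 2*d*v - 5*d + 10*v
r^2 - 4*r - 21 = (r - 7)*(r + 3)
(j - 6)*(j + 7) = j^2 + j - 42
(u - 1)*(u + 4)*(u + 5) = u^3 + 8*u^2 + 11*u - 20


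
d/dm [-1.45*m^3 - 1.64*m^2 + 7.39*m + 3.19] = -4.35*m^2 - 3.28*m + 7.39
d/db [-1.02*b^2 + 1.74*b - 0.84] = 1.74 - 2.04*b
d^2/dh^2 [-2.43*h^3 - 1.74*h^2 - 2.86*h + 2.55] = -14.58*h - 3.48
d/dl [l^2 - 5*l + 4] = 2*l - 5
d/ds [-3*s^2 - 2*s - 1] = -6*s - 2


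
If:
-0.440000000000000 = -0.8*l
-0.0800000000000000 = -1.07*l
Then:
No Solution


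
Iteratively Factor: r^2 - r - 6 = (r + 2)*(r - 3)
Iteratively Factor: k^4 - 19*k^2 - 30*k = (k - 5)*(k^3 + 5*k^2 + 6*k) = (k - 5)*(k + 3)*(k^2 + 2*k) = k*(k - 5)*(k + 3)*(k + 2)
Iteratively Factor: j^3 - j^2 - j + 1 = (j - 1)*(j^2 - 1) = (j - 1)*(j + 1)*(j - 1)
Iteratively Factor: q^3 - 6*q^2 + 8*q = (q - 2)*(q^2 - 4*q) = (q - 4)*(q - 2)*(q)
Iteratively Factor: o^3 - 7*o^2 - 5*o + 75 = (o - 5)*(o^2 - 2*o - 15) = (o - 5)*(o + 3)*(o - 5)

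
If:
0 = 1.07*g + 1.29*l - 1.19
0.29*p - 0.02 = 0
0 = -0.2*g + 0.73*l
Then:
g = 0.84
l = 0.23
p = 0.07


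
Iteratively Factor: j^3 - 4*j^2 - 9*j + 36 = (j - 3)*(j^2 - j - 12) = (j - 4)*(j - 3)*(j + 3)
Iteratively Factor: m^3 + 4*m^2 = (m + 4)*(m^2) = m*(m + 4)*(m)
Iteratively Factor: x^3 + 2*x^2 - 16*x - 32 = (x + 2)*(x^2 - 16) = (x + 2)*(x + 4)*(x - 4)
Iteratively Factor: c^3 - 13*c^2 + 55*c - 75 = (c - 5)*(c^2 - 8*c + 15) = (c - 5)*(c - 3)*(c - 5)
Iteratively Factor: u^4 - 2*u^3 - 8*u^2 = (u + 2)*(u^3 - 4*u^2) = u*(u + 2)*(u^2 - 4*u) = u^2*(u + 2)*(u - 4)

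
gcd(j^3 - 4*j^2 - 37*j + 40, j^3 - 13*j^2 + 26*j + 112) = j - 8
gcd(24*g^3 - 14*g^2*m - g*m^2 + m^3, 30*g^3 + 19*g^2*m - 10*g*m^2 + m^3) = 1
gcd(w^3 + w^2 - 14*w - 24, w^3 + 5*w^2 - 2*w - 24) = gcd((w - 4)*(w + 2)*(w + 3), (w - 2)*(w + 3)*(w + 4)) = w + 3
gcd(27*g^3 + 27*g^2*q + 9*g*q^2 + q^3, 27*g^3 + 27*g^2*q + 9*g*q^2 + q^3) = 27*g^3 + 27*g^2*q + 9*g*q^2 + q^3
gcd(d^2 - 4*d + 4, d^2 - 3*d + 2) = d - 2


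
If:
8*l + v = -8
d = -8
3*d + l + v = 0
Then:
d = -8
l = -32/7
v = 200/7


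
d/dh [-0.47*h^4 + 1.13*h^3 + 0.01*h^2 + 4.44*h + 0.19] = -1.88*h^3 + 3.39*h^2 + 0.02*h + 4.44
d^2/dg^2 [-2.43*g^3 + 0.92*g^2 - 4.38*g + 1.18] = 1.84 - 14.58*g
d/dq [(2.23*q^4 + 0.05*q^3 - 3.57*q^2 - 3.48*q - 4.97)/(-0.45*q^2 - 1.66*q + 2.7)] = (-2.007*q^5 - 11.1279*q^4 + 23.918*q^3 + 4.7652*q^2 - 23.751*q - 17.6462)/(0.2025*q^4 + 1.494*q^3 + 0.3256*q^2 - 8.964*q + 7.29)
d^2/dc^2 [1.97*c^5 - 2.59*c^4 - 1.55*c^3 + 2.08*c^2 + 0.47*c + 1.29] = 39.4*c^3 - 31.08*c^2 - 9.3*c + 4.16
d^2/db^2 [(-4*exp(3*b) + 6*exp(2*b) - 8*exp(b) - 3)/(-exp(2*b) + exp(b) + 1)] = (4*exp(6*b) - 12*exp(5*b) + 10*exp(4*b) + 34*exp(3*b) + 57*exp(2*b) - 17*exp(b) + 5)*exp(b)/(exp(6*b) - 3*exp(5*b) + 5*exp(3*b) - 3*exp(b) - 1)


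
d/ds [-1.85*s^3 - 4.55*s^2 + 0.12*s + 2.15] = -5.55*s^2 - 9.1*s + 0.12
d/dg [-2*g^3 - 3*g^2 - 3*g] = -6*g^2 - 6*g - 3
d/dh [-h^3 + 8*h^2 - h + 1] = -3*h^2 + 16*h - 1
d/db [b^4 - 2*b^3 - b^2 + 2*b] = 4*b^3 - 6*b^2 - 2*b + 2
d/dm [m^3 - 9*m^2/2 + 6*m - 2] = 3*m^2 - 9*m + 6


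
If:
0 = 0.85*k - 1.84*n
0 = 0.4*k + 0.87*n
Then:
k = 0.00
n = 0.00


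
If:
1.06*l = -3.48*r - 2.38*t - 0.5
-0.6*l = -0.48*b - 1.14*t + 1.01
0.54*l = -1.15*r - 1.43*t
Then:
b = 3.19285191356155 - 6.61500302938503*t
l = 0.870948197515904 - 3.39200242350803*t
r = 0.349288094516813*t - 0.40896697970312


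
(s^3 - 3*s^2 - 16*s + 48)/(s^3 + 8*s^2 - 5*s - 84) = (s - 4)/(s + 7)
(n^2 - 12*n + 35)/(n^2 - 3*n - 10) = (n - 7)/(n + 2)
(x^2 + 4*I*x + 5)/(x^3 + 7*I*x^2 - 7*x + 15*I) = 1/(x + 3*I)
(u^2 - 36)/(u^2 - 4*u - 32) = (36 - u^2)/(-u^2 + 4*u + 32)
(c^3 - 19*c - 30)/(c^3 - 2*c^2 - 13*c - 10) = (c + 3)/(c + 1)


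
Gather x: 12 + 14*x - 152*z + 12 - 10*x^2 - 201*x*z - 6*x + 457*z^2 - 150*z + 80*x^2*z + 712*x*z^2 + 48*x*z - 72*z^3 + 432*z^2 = x^2*(80*z - 10) + x*(712*z^2 - 153*z + 8) - 72*z^3 + 889*z^2 - 302*z + 24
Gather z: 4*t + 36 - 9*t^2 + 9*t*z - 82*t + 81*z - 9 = -9*t^2 - 78*t + z*(9*t + 81) + 27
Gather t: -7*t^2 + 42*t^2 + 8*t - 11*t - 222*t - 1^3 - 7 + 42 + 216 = 35*t^2 - 225*t + 250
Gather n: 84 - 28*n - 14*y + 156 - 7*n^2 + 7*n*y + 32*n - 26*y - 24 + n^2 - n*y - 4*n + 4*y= -6*n^2 + 6*n*y - 36*y + 216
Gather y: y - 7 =y - 7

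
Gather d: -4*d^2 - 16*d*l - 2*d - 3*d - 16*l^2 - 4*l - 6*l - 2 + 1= -4*d^2 + d*(-16*l - 5) - 16*l^2 - 10*l - 1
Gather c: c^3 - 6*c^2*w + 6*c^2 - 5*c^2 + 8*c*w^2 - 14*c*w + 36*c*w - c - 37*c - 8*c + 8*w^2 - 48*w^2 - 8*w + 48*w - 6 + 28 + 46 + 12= c^3 + c^2*(1 - 6*w) + c*(8*w^2 + 22*w - 46) - 40*w^2 + 40*w + 80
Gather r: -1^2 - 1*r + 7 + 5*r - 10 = 4*r - 4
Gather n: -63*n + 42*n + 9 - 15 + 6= -21*n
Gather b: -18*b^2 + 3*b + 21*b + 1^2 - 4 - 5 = -18*b^2 + 24*b - 8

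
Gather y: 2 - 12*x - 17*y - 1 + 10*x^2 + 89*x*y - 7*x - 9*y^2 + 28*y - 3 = 10*x^2 - 19*x - 9*y^2 + y*(89*x + 11) - 2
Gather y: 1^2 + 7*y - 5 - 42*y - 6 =-35*y - 10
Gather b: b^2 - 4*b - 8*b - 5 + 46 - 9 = b^2 - 12*b + 32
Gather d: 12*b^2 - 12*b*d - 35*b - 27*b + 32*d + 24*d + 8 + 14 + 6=12*b^2 - 62*b + d*(56 - 12*b) + 28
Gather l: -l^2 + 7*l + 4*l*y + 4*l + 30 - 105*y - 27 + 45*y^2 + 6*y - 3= -l^2 + l*(4*y + 11) + 45*y^2 - 99*y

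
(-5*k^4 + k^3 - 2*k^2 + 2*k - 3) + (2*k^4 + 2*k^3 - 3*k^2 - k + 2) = -3*k^4 + 3*k^3 - 5*k^2 + k - 1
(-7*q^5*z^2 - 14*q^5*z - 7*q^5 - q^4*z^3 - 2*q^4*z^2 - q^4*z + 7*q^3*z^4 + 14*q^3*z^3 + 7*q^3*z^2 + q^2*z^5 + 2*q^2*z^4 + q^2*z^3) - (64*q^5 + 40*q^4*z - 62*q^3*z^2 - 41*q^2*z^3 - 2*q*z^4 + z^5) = -7*q^5*z^2 - 14*q^5*z - 71*q^5 - q^4*z^3 - 2*q^4*z^2 - 41*q^4*z + 7*q^3*z^4 + 14*q^3*z^3 + 69*q^3*z^2 + q^2*z^5 + 2*q^2*z^4 + 42*q^2*z^3 + 2*q*z^4 - z^5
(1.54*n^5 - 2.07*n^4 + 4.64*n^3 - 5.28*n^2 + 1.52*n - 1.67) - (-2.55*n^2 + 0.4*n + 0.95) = 1.54*n^5 - 2.07*n^4 + 4.64*n^3 - 2.73*n^2 + 1.12*n - 2.62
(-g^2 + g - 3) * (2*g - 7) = -2*g^3 + 9*g^2 - 13*g + 21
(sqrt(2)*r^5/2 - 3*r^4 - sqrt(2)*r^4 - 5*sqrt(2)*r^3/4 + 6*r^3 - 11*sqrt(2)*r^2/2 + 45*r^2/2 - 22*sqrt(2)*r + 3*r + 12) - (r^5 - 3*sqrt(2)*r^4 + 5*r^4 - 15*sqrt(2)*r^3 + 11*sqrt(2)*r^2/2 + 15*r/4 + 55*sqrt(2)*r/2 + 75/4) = -r^5 + sqrt(2)*r^5/2 - 8*r^4 + 2*sqrt(2)*r^4 + 6*r^3 + 55*sqrt(2)*r^3/4 - 11*sqrt(2)*r^2 + 45*r^2/2 - 99*sqrt(2)*r/2 - 3*r/4 - 27/4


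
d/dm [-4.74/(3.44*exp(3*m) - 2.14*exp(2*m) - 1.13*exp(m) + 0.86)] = (48.9168*exp(2*m) - 20.2872*exp(m) - 5.3562)*exp(m)/(3.44*exp(3*m) - 2.14*exp(2*m) - 1.13*exp(m) + 0.86)^2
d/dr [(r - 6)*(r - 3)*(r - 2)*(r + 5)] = 4*r^3 - 18*r^2 - 38*r + 144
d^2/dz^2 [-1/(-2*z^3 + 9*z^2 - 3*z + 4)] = 6*((3 - 2*z)*(2*z^3 - 9*z^2 + 3*z - 4) + 3*(2*z^2 - 6*z + 1)^2)/(2*z^3 - 9*z^2 + 3*z - 4)^3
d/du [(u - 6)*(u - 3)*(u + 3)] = 3*u^2 - 12*u - 9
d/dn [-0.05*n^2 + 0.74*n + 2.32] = 0.74 - 0.1*n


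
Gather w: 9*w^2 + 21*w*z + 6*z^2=9*w^2 + 21*w*z + 6*z^2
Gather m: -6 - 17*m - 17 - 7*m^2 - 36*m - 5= -7*m^2 - 53*m - 28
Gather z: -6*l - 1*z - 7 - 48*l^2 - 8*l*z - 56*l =-48*l^2 - 62*l + z*(-8*l - 1) - 7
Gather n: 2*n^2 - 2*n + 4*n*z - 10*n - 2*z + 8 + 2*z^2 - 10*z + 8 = 2*n^2 + n*(4*z - 12) + 2*z^2 - 12*z + 16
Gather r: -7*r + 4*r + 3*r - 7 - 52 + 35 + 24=0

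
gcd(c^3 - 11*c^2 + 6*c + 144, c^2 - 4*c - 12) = c - 6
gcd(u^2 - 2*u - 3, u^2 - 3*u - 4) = u + 1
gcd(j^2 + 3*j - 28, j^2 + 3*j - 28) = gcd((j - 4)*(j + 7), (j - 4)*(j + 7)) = j^2 + 3*j - 28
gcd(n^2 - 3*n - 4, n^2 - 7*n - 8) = n + 1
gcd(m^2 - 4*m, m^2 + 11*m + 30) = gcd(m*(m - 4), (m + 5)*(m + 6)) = 1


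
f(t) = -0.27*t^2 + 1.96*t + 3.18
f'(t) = 1.96 - 0.54*t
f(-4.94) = -13.09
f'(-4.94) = 4.63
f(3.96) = 6.71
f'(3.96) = -0.18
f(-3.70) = -7.77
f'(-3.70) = 3.96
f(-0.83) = 1.37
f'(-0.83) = 2.41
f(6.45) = 4.59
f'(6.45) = -1.52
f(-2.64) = -3.88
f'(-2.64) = 3.39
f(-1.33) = 0.10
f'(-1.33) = 2.68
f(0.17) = 3.51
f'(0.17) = 1.87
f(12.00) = -12.18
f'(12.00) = -4.52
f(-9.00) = -36.33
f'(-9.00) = 6.82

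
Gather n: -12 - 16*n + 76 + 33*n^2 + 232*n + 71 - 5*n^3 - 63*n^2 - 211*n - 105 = -5*n^3 - 30*n^2 + 5*n + 30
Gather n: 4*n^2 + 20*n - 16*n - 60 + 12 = 4*n^2 + 4*n - 48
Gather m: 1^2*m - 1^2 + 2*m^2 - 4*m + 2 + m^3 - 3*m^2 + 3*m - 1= m^3 - m^2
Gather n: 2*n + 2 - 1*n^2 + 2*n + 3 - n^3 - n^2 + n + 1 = -n^3 - 2*n^2 + 5*n + 6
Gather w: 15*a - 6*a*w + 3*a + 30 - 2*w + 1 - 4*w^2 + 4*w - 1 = 18*a - 4*w^2 + w*(2 - 6*a) + 30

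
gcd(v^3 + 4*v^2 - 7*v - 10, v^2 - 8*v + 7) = 1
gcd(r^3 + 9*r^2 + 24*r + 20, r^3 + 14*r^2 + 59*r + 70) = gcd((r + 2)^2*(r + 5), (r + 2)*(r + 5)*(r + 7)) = r^2 + 7*r + 10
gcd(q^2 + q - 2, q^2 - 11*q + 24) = 1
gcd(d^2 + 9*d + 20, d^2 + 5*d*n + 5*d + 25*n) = d + 5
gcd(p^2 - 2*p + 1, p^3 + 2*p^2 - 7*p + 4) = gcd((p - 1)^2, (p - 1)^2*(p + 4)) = p^2 - 2*p + 1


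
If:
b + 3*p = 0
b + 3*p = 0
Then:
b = -3*p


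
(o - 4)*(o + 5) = o^2 + o - 20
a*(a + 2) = a^2 + 2*a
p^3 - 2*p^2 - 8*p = p*(p - 4)*(p + 2)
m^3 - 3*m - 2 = (m - 2)*(m + 1)^2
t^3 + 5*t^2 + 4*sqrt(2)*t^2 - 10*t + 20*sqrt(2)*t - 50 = (t + 5)*(t - sqrt(2))*(t + 5*sqrt(2))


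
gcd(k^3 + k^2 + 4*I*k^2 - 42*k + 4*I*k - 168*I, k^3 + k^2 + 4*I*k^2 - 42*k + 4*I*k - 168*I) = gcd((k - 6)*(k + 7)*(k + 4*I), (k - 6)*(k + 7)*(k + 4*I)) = k^3 + k^2*(1 + 4*I) + k*(-42 + 4*I) - 168*I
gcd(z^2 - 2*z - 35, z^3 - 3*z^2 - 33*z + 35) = z^2 - 2*z - 35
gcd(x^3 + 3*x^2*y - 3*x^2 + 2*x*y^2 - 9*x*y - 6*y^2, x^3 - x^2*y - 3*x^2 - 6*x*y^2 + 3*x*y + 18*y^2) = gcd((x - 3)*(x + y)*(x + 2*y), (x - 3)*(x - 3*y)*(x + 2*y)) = x^2 + 2*x*y - 3*x - 6*y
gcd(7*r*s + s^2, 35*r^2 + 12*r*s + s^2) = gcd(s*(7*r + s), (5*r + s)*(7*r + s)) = 7*r + s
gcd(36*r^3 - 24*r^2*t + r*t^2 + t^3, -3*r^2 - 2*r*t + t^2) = 3*r - t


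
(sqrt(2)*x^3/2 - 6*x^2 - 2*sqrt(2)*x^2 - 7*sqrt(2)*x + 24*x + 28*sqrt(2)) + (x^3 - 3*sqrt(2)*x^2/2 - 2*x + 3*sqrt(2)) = sqrt(2)*x^3/2 + x^3 - 6*x^2 - 7*sqrt(2)*x^2/2 - 7*sqrt(2)*x + 22*x + 31*sqrt(2)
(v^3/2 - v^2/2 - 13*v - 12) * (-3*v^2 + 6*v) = -3*v^5/2 + 9*v^4/2 + 36*v^3 - 42*v^2 - 72*v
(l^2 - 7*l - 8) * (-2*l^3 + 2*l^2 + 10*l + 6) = -2*l^5 + 16*l^4 + 12*l^3 - 80*l^2 - 122*l - 48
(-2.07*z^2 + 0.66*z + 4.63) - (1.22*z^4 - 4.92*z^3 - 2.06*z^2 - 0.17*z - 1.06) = -1.22*z^4 + 4.92*z^3 - 0.00999999999999979*z^2 + 0.83*z + 5.69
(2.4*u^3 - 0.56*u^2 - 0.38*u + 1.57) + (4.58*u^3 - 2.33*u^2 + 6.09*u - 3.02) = 6.98*u^3 - 2.89*u^2 + 5.71*u - 1.45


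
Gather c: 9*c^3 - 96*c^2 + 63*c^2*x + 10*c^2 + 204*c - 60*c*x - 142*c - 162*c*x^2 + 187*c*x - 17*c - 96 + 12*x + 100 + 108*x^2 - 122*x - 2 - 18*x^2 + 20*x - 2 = 9*c^3 + c^2*(63*x - 86) + c*(-162*x^2 + 127*x + 45) + 90*x^2 - 90*x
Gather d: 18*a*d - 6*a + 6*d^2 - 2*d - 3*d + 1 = -6*a + 6*d^2 + d*(18*a - 5) + 1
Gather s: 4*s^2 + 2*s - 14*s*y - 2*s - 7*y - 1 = 4*s^2 - 14*s*y - 7*y - 1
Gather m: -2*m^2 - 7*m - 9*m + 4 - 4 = -2*m^2 - 16*m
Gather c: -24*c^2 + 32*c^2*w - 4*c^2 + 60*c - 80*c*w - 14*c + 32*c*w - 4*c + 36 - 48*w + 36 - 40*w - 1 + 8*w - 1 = c^2*(32*w - 28) + c*(42 - 48*w) - 80*w + 70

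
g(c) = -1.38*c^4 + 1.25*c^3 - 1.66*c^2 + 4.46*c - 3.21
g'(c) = -5.52*c^3 + 3.75*c^2 - 3.32*c + 4.46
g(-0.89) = -10.24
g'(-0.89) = 14.28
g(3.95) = -270.40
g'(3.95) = -290.34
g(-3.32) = -249.72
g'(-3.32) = 258.82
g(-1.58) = -27.93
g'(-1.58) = 40.84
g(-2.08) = -56.75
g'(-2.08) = 77.26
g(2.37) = -28.86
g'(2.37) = -55.83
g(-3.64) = -343.99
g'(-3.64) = 332.45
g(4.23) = -361.25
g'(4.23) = -360.28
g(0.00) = -3.21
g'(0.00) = 4.46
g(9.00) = -8240.46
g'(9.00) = -3745.75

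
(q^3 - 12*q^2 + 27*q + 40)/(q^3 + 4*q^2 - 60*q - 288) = (q^2 - 4*q - 5)/(q^2 + 12*q + 36)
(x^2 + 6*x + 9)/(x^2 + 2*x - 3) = (x + 3)/(x - 1)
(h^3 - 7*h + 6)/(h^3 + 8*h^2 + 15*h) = (h^2 - 3*h + 2)/(h*(h + 5))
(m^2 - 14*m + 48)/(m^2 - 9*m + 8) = (m - 6)/(m - 1)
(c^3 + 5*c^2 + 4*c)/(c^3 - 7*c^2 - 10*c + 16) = c*(c^2 + 5*c + 4)/(c^3 - 7*c^2 - 10*c + 16)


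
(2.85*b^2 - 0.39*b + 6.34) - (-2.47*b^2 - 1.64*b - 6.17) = 5.32*b^2 + 1.25*b + 12.51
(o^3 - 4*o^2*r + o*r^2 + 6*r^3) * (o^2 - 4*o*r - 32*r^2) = o^5 - 8*o^4*r - 15*o^3*r^2 + 130*o^2*r^3 - 56*o*r^4 - 192*r^5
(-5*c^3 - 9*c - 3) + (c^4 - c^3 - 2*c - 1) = c^4 - 6*c^3 - 11*c - 4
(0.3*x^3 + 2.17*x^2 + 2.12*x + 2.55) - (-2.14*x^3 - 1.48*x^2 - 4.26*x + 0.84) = 2.44*x^3 + 3.65*x^2 + 6.38*x + 1.71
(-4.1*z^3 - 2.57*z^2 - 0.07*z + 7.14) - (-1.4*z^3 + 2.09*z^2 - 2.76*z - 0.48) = -2.7*z^3 - 4.66*z^2 + 2.69*z + 7.62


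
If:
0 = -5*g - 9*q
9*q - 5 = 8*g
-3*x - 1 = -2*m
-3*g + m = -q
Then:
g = -5/13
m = -160/117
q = 25/117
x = -437/351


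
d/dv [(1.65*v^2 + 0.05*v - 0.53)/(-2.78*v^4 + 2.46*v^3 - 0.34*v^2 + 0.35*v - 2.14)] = (9.174*v^5 - 3.642*v^4 - 6.1396*v^3 + 4.5059*v^2 - 7.4224*v + 0.0785)/(7.7284*v^8 - 13.6776*v^7 + 7.942*v^6 - 3.6188*v^5 + 13.736*v^4 - 10.7668*v^3 + 1.5777*v^2 - 1.498*v + 4.5796)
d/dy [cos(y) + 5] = -sin(y)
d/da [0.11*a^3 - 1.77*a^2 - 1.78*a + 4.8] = 0.33*a^2 - 3.54*a - 1.78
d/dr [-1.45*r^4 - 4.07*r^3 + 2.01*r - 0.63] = -5.8*r^3 - 12.21*r^2 + 2.01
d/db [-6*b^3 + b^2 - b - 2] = -18*b^2 + 2*b - 1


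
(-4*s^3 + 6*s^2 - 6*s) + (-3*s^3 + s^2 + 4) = -7*s^3 + 7*s^2 - 6*s + 4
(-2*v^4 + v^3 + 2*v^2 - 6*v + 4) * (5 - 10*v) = 20*v^5 - 20*v^4 - 15*v^3 + 70*v^2 - 70*v + 20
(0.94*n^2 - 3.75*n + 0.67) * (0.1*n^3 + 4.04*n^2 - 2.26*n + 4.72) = 0.094*n^5 + 3.4226*n^4 - 17.2074*n^3 + 15.6186*n^2 - 19.2142*n + 3.1624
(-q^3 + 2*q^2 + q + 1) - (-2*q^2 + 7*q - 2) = -q^3 + 4*q^2 - 6*q + 3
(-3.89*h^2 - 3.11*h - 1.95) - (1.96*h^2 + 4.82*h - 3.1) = -5.85*h^2 - 7.93*h + 1.15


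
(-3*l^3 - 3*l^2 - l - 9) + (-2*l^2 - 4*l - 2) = -3*l^3 - 5*l^2 - 5*l - 11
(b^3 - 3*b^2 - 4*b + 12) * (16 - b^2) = -b^5 + 3*b^4 + 20*b^3 - 60*b^2 - 64*b + 192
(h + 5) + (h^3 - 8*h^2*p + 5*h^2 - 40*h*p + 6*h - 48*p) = h^3 - 8*h^2*p + 5*h^2 - 40*h*p + 7*h - 48*p + 5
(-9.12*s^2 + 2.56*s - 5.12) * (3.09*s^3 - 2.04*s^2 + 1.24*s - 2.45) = -28.1808*s^5 + 26.5152*s^4 - 32.352*s^3 + 35.9632*s^2 - 12.6208*s + 12.544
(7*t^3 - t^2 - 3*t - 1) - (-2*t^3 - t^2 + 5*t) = 9*t^3 - 8*t - 1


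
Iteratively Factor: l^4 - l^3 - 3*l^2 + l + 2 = (l + 1)*(l^3 - 2*l^2 - l + 2) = (l - 1)*(l + 1)*(l^2 - l - 2) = (l - 2)*(l - 1)*(l + 1)*(l + 1)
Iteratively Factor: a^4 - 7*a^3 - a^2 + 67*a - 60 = (a - 5)*(a^3 - 2*a^2 - 11*a + 12) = (a - 5)*(a - 1)*(a^2 - a - 12) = (a - 5)*(a - 4)*(a - 1)*(a + 3)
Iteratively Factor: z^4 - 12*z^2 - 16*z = (z)*(z^3 - 12*z - 16) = z*(z + 2)*(z^2 - 2*z - 8) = z*(z - 4)*(z + 2)*(z + 2)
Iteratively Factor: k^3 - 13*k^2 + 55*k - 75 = (k - 5)*(k^2 - 8*k + 15) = (k - 5)^2*(k - 3)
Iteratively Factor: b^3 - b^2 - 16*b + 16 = (b - 1)*(b^2 - 16) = (b - 1)*(b + 4)*(b - 4)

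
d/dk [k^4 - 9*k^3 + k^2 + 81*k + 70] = 4*k^3 - 27*k^2 + 2*k + 81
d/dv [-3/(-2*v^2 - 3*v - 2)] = 3*(-4*v - 3)/(2*v^2 + 3*v + 2)^2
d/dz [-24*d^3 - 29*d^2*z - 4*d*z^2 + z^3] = -29*d^2 - 8*d*z + 3*z^2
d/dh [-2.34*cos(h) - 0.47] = 2.34*sin(h)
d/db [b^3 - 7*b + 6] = 3*b^2 - 7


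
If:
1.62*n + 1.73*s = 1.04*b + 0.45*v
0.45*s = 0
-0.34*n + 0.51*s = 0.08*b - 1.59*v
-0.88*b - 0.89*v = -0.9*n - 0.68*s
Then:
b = 0.00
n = 0.00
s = 0.00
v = 0.00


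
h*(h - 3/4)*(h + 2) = h^3 + 5*h^2/4 - 3*h/2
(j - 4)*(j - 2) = j^2 - 6*j + 8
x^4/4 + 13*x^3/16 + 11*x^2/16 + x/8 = x*(x/4 + 1/4)*(x + 1/4)*(x + 2)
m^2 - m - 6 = (m - 3)*(m + 2)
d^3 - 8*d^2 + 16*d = d*(d - 4)^2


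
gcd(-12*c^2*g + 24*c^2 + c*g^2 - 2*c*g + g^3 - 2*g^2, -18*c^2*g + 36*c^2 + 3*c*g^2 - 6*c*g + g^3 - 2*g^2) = 3*c*g - 6*c - g^2 + 2*g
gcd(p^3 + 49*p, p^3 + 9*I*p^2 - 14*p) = p^2 + 7*I*p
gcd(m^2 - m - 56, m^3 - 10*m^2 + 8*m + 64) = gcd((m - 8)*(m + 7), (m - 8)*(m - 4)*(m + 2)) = m - 8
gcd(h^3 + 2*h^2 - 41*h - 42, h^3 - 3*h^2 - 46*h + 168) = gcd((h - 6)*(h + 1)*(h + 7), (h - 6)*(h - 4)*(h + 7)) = h^2 + h - 42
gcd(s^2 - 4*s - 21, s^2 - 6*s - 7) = s - 7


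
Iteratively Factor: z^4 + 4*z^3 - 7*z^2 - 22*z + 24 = (z - 2)*(z^3 + 6*z^2 + 5*z - 12) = (z - 2)*(z + 3)*(z^2 + 3*z - 4) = (z - 2)*(z + 3)*(z + 4)*(z - 1)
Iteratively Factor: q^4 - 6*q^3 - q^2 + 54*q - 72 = (q - 4)*(q^3 - 2*q^2 - 9*q + 18) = (q - 4)*(q - 2)*(q^2 - 9) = (q - 4)*(q - 3)*(q - 2)*(q + 3)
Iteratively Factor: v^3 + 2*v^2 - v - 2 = (v + 1)*(v^2 + v - 2) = (v + 1)*(v + 2)*(v - 1)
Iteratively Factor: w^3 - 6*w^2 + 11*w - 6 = (w - 3)*(w^2 - 3*w + 2) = (w - 3)*(w - 1)*(w - 2)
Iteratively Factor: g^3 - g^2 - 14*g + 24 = (g - 2)*(g^2 + g - 12) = (g - 3)*(g - 2)*(g + 4)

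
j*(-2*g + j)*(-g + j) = 2*g^2*j - 3*g*j^2 + j^3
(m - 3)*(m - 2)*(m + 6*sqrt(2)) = m^3 - 5*m^2 + 6*sqrt(2)*m^2 - 30*sqrt(2)*m + 6*m + 36*sqrt(2)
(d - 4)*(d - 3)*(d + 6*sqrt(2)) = d^3 - 7*d^2 + 6*sqrt(2)*d^2 - 42*sqrt(2)*d + 12*d + 72*sqrt(2)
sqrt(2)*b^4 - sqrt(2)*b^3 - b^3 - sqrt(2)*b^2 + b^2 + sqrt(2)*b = b*(b - 1)*(b - sqrt(2))*(sqrt(2)*b + 1)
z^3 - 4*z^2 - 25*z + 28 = (z - 7)*(z - 1)*(z + 4)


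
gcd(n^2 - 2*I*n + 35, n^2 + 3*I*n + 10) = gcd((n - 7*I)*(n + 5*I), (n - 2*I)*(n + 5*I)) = n + 5*I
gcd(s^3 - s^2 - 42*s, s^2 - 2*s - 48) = s + 6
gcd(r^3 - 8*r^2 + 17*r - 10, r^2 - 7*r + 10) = r^2 - 7*r + 10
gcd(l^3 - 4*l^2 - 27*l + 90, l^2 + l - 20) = l + 5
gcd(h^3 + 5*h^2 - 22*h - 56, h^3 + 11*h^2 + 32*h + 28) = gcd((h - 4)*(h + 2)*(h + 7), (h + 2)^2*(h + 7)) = h^2 + 9*h + 14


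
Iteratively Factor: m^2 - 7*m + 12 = (m - 3)*(m - 4)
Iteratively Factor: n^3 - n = (n + 1)*(n^2 - n) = n*(n + 1)*(n - 1)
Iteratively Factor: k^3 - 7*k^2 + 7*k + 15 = (k - 5)*(k^2 - 2*k - 3) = (k - 5)*(k + 1)*(k - 3)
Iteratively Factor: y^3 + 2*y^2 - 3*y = (y + 3)*(y^2 - y) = y*(y + 3)*(y - 1)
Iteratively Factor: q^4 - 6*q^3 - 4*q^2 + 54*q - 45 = (q - 1)*(q^3 - 5*q^2 - 9*q + 45) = (q - 5)*(q - 1)*(q^2 - 9) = (q - 5)*(q - 1)*(q + 3)*(q - 3)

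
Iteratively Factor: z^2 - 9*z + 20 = (z - 5)*(z - 4)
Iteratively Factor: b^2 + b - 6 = (b + 3)*(b - 2)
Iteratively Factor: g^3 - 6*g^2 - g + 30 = (g - 5)*(g^2 - g - 6) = (g - 5)*(g - 3)*(g + 2)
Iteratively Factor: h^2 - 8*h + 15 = (h - 5)*(h - 3)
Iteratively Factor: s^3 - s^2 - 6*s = (s + 2)*(s^2 - 3*s) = s*(s + 2)*(s - 3)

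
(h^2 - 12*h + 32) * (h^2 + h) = h^4 - 11*h^3 + 20*h^2 + 32*h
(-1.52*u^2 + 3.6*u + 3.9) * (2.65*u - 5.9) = -4.028*u^3 + 18.508*u^2 - 10.905*u - 23.01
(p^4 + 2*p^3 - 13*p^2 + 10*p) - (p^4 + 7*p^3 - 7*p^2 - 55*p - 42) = -5*p^3 - 6*p^2 + 65*p + 42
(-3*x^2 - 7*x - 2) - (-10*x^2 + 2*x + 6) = 7*x^2 - 9*x - 8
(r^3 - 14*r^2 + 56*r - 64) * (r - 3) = r^4 - 17*r^3 + 98*r^2 - 232*r + 192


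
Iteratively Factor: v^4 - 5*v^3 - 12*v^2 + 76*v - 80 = (v + 4)*(v^3 - 9*v^2 + 24*v - 20) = (v - 5)*(v + 4)*(v^2 - 4*v + 4) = (v - 5)*(v - 2)*(v + 4)*(v - 2)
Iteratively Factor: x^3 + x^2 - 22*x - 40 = (x + 4)*(x^2 - 3*x - 10) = (x - 5)*(x + 4)*(x + 2)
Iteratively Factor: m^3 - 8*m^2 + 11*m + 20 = (m + 1)*(m^2 - 9*m + 20) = (m - 5)*(m + 1)*(m - 4)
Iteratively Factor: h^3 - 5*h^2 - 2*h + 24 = (h - 4)*(h^2 - h - 6) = (h - 4)*(h + 2)*(h - 3)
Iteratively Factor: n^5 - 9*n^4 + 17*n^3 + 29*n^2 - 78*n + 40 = (n - 4)*(n^4 - 5*n^3 - 3*n^2 + 17*n - 10) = (n - 5)*(n - 4)*(n^3 - 3*n + 2) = (n - 5)*(n - 4)*(n - 1)*(n^2 + n - 2) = (n - 5)*(n - 4)*(n - 1)*(n + 2)*(n - 1)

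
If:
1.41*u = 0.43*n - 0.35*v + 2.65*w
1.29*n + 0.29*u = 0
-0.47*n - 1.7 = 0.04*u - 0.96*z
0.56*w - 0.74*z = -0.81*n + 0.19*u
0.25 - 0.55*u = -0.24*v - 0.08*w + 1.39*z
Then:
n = -1.26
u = 5.58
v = 17.95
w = 5.55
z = 1.39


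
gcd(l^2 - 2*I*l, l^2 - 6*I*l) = l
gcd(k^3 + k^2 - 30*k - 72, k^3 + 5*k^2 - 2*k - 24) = k^2 + 7*k + 12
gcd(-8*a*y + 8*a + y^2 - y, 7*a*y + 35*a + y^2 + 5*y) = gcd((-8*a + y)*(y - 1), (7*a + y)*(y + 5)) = 1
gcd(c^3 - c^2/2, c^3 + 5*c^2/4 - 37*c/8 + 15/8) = c - 1/2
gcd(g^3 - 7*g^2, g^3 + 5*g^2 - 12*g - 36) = 1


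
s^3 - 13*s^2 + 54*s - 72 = (s - 6)*(s - 4)*(s - 3)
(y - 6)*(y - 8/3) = y^2 - 26*y/3 + 16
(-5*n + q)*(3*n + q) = -15*n^2 - 2*n*q + q^2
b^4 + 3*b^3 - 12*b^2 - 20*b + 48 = (b - 2)^2*(b + 3)*(b + 4)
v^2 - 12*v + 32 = (v - 8)*(v - 4)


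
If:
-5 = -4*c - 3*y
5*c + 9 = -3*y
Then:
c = -14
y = 61/3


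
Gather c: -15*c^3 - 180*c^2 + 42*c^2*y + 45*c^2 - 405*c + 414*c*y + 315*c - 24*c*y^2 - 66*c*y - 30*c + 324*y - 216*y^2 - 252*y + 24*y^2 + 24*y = -15*c^3 + c^2*(42*y - 135) + c*(-24*y^2 + 348*y - 120) - 192*y^2 + 96*y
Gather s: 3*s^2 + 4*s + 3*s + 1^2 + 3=3*s^2 + 7*s + 4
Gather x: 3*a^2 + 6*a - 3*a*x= 3*a^2 - 3*a*x + 6*a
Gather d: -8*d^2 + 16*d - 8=-8*d^2 + 16*d - 8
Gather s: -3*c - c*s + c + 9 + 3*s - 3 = -2*c + s*(3 - c) + 6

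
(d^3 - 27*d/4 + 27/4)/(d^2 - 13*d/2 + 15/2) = (2*d^2 + 3*d - 9)/(2*(d - 5))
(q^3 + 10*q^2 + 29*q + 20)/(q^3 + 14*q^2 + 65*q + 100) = (q + 1)/(q + 5)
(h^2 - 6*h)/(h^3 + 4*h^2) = (h - 6)/(h*(h + 4))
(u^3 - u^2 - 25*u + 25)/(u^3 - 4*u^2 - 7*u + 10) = (u + 5)/(u + 2)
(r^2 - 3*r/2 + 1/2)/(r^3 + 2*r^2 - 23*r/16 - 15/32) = 16*(2*r^2 - 3*r + 1)/(32*r^3 + 64*r^2 - 46*r - 15)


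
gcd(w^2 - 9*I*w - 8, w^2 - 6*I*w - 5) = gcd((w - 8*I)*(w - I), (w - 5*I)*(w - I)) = w - I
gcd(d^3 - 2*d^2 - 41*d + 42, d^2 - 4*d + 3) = d - 1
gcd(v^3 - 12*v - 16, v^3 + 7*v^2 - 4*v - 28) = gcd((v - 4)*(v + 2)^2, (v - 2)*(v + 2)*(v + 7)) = v + 2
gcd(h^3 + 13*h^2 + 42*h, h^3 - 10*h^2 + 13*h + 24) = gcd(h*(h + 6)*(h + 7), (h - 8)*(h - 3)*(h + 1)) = 1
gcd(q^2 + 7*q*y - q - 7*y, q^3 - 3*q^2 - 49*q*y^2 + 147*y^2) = q + 7*y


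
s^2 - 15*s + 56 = (s - 8)*(s - 7)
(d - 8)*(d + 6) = d^2 - 2*d - 48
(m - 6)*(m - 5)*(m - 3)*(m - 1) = m^4 - 15*m^3 + 77*m^2 - 153*m + 90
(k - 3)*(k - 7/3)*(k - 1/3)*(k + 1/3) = k^4 - 16*k^3/3 + 62*k^2/9 + 16*k/27 - 7/9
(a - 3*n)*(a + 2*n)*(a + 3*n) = a^3 + 2*a^2*n - 9*a*n^2 - 18*n^3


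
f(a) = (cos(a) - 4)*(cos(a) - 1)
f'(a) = -(cos(a) - 4)*sin(a) - (cos(a) - 1)*sin(a) = (5 - 2*cos(a))*sin(a)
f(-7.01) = 0.82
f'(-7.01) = -2.33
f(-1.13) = 2.05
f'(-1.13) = -3.75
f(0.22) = 0.07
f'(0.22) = 0.67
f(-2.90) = 9.80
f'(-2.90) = -1.66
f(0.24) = 0.09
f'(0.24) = 0.73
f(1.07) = 1.83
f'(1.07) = 3.54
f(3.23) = 9.97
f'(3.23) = -0.62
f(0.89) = 1.25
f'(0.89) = 2.91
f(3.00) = 9.93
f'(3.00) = 0.99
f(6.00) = 0.12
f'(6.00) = -0.86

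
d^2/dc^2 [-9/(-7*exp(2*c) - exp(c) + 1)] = 9*(2*(14*exp(c) + 1)^2*exp(c) - (28*exp(c) + 1)*(7*exp(2*c) + exp(c) - 1))*exp(c)/(7*exp(2*c) + exp(c) - 1)^3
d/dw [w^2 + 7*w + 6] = 2*w + 7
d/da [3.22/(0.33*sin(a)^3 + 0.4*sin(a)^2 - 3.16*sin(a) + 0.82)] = (-3.1878*sin(a)^2 - 2.576*sin(a) + 10.1752)*cos(a)/(0.33*sin(a)^3 + 0.4*sin(a)^2 - 3.16*sin(a) + 0.82)^2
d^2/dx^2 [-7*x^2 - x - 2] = -14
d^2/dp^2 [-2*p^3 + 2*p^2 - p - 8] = 4 - 12*p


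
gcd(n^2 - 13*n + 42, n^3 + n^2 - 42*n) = n - 6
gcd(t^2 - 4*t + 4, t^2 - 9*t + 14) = t - 2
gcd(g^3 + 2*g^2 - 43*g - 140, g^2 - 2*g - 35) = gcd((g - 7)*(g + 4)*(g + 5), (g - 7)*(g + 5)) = g^2 - 2*g - 35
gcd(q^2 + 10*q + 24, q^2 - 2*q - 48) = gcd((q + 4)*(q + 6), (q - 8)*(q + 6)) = q + 6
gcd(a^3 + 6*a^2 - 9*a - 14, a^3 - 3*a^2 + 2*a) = a - 2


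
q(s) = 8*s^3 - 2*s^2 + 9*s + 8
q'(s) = 24*s^2 - 4*s + 9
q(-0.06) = 7.45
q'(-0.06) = 9.33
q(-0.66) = -1.11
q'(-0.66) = 22.09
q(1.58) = 48.78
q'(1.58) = 62.59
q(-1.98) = -79.76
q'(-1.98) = 111.01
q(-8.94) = -5948.44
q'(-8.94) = 1962.93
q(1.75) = 60.50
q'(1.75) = 75.50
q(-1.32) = -25.76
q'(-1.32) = 56.10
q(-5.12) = -1164.25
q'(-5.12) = 658.63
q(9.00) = 5759.00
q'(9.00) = 1917.00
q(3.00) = 233.00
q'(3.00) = 213.00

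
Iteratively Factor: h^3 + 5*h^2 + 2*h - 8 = (h + 2)*(h^2 + 3*h - 4) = (h - 1)*(h + 2)*(h + 4)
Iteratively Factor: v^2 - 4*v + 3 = (v - 3)*(v - 1)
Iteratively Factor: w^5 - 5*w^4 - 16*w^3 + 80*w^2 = (w)*(w^4 - 5*w^3 - 16*w^2 + 80*w) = w^2*(w^3 - 5*w^2 - 16*w + 80) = w^2*(w + 4)*(w^2 - 9*w + 20) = w^2*(w - 4)*(w + 4)*(w - 5)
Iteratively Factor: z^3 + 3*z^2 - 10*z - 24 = (z + 4)*(z^2 - z - 6) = (z - 3)*(z + 4)*(z + 2)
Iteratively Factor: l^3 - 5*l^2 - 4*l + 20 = (l - 5)*(l^2 - 4) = (l - 5)*(l + 2)*(l - 2)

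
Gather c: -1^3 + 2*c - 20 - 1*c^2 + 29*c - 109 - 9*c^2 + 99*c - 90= -10*c^2 + 130*c - 220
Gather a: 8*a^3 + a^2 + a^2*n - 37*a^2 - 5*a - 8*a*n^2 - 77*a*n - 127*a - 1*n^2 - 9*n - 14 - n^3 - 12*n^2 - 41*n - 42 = 8*a^3 + a^2*(n - 36) + a*(-8*n^2 - 77*n - 132) - n^3 - 13*n^2 - 50*n - 56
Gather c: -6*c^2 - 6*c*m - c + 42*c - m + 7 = -6*c^2 + c*(41 - 6*m) - m + 7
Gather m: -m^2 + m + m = -m^2 + 2*m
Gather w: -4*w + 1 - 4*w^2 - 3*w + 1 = -4*w^2 - 7*w + 2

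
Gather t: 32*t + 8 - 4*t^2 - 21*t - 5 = -4*t^2 + 11*t + 3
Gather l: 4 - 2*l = 4 - 2*l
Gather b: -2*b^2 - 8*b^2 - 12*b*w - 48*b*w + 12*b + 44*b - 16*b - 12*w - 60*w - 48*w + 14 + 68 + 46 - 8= -10*b^2 + b*(40 - 60*w) - 120*w + 120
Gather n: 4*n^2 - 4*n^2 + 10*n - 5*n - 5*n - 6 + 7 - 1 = 0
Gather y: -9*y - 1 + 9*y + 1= 0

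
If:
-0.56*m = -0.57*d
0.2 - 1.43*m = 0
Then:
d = 0.14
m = 0.14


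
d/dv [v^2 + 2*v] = 2*v + 2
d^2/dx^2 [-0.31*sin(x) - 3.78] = 0.31*sin(x)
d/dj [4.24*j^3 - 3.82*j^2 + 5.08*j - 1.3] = 12.72*j^2 - 7.64*j + 5.08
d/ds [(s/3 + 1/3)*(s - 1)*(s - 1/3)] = s^2 - 2*s/9 - 1/3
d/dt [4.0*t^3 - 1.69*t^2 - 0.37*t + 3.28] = 12.0*t^2 - 3.38*t - 0.37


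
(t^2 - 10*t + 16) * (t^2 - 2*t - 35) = t^4 - 12*t^3 + t^2 + 318*t - 560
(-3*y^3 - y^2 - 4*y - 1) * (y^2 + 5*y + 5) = -3*y^5 - 16*y^4 - 24*y^3 - 26*y^2 - 25*y - 5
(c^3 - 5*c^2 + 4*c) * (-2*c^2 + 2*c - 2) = -2*c^5 + 12*c^4 - 20*c^3 + 18*c^2 - 8*c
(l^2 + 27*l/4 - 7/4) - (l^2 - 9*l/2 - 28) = 45*l/4 + 105/4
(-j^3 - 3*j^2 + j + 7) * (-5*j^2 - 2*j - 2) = 5*j^5 + 17*j^4 + 3*j^3 - 31*j^2 - 16*j - 14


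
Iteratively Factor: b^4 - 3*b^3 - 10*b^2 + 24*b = (b)*(b^3 - 3*b^2 - 10*b + 24) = b*(b - 4)*(b^2 + b - 6) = b*(b - 4)*(b + 3)*(b - 2)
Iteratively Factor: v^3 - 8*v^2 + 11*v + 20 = (v + 1)*(v^2 - 9*v + 20) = (v - 5)*(v + 1)*(v - 4)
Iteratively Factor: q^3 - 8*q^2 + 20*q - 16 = (q - 4)*(q^2 - 4*q + 4) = (q - 4)*(q - 2)*(q - 2)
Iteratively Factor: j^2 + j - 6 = (j - 2)*(j + 3)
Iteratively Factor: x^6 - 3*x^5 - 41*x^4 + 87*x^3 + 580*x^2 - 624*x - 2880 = (x + 4)*(x^5 - 7*x^4 - 13*x^3 + 139*x^2 + 24*x - 720) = (x - 4)*(x + 4)*(x^4 - 3*x^3 - 25*x^2 + 39*x + 180) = (x - 4)^2*(x + 4)*(x^3 + x^2 - 21*x - 45) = (x - 5)*(x - 4)^2*(x + 4)*(x^2 + 6*x + 9) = (x - 5)*(x - 4)^2*(x + 3)*(x + 4)*(x + 3)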